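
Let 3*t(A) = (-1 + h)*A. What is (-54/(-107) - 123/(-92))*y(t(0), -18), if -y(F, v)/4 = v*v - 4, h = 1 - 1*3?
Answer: -5801280/2461 ≈ -2357.3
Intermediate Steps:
h = -2 (h = 1 - 3 = -2)
t(A) = -A (t(A) = ((-1 - 2)*A)/3 = (-3*A)/3 = -A)
y(F, v) = 16 - 4*v² (y(F, v) = -4*(v*v - 4) = -4*(v² - 4) = -4*(-4 + v²) = 16 - 4*v²)
(-54/(-107) - 123/(-92))*y(t(0), -18) = (-54/(-107) - 123/(-92))*(16 - 4*(-18)²) = (-54*(-1/107) - 123*(-1/92))*(16 - 4*324) = (54/107 + 123/92)*(16 - 1296) = (18129/9844)*(-1280) = -5801280/2461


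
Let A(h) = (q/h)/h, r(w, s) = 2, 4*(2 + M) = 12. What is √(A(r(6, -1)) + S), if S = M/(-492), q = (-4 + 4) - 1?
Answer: I*√3813/123 ≈ 0.50203*I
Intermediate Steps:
q = -1 (q = 0 - 1 = -1)
M = 1 (M = -2 + (¼)*12 = -2 + 3 = 1)
A(h) = -1/h² (A(h) = (-1/h)/h = -1/h²)
S = -1/492 (S = 1/(-492) = 1*(-1/492) = -1/492 ≈ -0.0020325)
√(A(r(6, -1)) + S) = √(-1/2² - 1/492) = √(-1*¼ - 1/492) = √(-¼ - 1/492) = √(-31/123) = I*√3813/123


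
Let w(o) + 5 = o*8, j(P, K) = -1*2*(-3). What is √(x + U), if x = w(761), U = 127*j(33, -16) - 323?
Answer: √6522 ≈ 80.759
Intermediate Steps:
j(P, K) = 6 (j(P, K) = -2*(-3) = 6)
w(o) = -5 + 8*o (w(o) = -5 + o*8 = -5 + 8*o)
U = 439 (U = 127*6 - 323 = 762 - 323 = 439)
x = 6083 (x = -5 + 8*761 = -5 + 6088 = 6083)
√(x + U) = √(6083 + 439) = √6522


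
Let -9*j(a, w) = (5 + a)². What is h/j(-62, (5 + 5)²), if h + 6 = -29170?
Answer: 29176/361 ≈ 80.820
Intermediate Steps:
h = -29176 (h = -6 - 29170 = -29176)
j(a, w) = -(5 + a)²/9
h/j(-62, (5 + 5)²) = -29176*(-9/(5 - 62)²) = -29176/((-⅑*(-57)²)) = -29176/((-⅑*3249)) = -29176/(-361) = -29176*(-1/361) = 29176/361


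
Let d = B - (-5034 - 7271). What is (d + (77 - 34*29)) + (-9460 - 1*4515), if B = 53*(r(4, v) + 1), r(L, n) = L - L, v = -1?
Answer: -2526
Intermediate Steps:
r(L, n) = 0
B = 53 (B = 53*(0 + 1) = 53*1 = 53)
d = 12358 (d = 53 - (-5034 - 7271) = 53 - 1*(-12305) = 53 + 12305 = 12358)
(d + (77 - 34*29)) + (-9460 - 1*4515) = (12358 + (77 - 34*29)) + (-9460 - 1*4515) = (12358 + (77 - 986)) + (-9460 - 4515) = (12358 - 909) - 13975 = 11449 - 13975 = -2526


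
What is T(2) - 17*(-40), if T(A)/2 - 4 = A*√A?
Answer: 688 + 4*√2 ≈ 693.66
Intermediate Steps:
T(A) = 8 + 2*A^(3/2) (T(A) = 8 + 2*(A*√A) = 8 + 2*A^(3/2))
T(2) - 17*(-40) = (8 + 2*2^(3/2)) - 17*(-40) = (8 + 2*(2*√2)) + 680 = (8 + 4*√2) + 680 = 688 + 4*√2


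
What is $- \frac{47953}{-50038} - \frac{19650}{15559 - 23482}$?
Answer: $\frac{454392773}{132150358} \approx 3.4385$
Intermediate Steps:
$- \frac{47953}{-50038} - \frac{19650}{15559 - 23482} = \left(-47953\right) \left(- \frac{1}{50038}\right) - \frac{19650}{15559 - 23482} = \frac{47953}{50038} - \frac{19650}{-7923} = \frac{47953}{50038} - - \frac{6550}{2641} = \frac{47953}{50038} + \frac{6550}{2641} = \frac{454392773}{132150358}$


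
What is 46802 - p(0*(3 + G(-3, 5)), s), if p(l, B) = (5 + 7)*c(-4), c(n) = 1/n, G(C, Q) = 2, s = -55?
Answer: 46805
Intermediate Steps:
c(n) = 1/n
p(l, B) = -3 (p(l, B) = (5 + 7)/(-4) = 12*(-¼) = -3)
46802 - p(0*(3 + G(-3, 5)), s) = 46802 - 1*(-3) = 46802 + 3 = 46805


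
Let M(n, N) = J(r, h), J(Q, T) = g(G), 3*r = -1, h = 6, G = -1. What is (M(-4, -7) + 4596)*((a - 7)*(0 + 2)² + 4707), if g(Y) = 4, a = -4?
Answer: 21449800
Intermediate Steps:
r = -⅓ (r = (⅓)*(-1) = -⅓ ≈ -0.33333)
J(Q, T) = 4
M(n, N) = 4
(M(-4, -7) + 4596)*((a - 7)*(0 + 2)² + 4707) = (4 + 4596)*((-4 - 7)*(0 + 2)² + 4707) = 4600*(-11*2² + 4707) = 4600*(-11*4 + 4707) = 4600*(-44 + 4707) = 4600*4663 = 21449800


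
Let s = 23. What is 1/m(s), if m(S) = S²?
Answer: 1/529 ≈ 0.0018904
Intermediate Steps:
1/m(s) = 1/(23²) = 1/529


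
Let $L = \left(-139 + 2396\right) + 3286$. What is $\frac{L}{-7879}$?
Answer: $- \frac{5543}{7879} \approx -0.70352$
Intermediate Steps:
$L = 5543$ ($L = 2257 + 3286 = 5543$)
$\frac{L}{-7879} = \frac{5543}{-7879} = 5543 \left(- \frac{1}{7879}\right) = - \frac{5543}{7879}$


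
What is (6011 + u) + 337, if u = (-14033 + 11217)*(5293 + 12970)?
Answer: -51422260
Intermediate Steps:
u = -51428608 (u = -2816*18263 = -51428608)
(6011 + u) + 337 = (6011 - 51428608) + 337 = -51422597 + 337 = -51422260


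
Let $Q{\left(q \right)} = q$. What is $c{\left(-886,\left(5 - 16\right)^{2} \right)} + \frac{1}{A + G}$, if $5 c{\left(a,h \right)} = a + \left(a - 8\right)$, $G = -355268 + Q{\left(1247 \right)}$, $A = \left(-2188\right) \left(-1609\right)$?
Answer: $- \frac{1127263675}{3166471} \approx -356.0$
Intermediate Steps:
$A = 3520492$
$G = -354021$ ($G = -355268 + 1247 = -354021$)
$c{\left(a,h \right)} = - \frac{8}{5} + \frac{2 a}{5}$ ($c{\left(a,h \right)} = \frac{a + \left(a - 8\right)}{5} = \frac{a + \left(-8 + a\right)}{5} = \frac{-8 + 2 a}{5} = - \frac{8}{5} + \frac{2 a}{5}$)
$c{\left(-886,\left(5 - 16\right)^{2} \right)} + \frac{1}{A + G} = \left(- \frac{8}{5} + \frac{2}{5} \left(-886\right)\right) + \frac{1}{3520492 - 354021} = \left(- \frac{8}{5} - \frac{1772}{5}\right) + \frac{1}{3166471} = -356 + \frac{1}{3166471} = - \frac{1127263675}{3166471}$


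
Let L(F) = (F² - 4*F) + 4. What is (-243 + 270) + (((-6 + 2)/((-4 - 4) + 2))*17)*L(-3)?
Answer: 931/3 ≈ 310.33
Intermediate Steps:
L(F) = 4 + F² - 4*F
(-243 + 270) + (((-6 + 2)/((-4 - 4) + 2))*17)*L(-3) = (-243 + 270) + (((-6 + 2)/((-4 - 4) + 2))*17)*(4 + (-3)² - 4*(-3)) = 27 + (-4/(-8 + 2)*17)*(4 + 9 + 12) = 27 + (-4/(-6)*17)*25 = 27 + (-4*(-⅙)*17)*25 = 27 + ((⅔)*17)*25 = 27 + (34/3)*25 = 27 + 850/3 = 931/3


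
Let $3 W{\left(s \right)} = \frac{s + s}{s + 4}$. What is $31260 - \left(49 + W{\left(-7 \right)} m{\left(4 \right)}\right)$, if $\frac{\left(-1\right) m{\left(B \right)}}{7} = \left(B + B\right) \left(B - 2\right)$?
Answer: $\frac{282467}{9} \approx 31385.0$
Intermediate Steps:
$m{\left(B \right)} = - 14 B \left(-2 + B\right)$ ($m{\left(B \right)} = - 7 \left(B + B\right) \left(B - 2\right) = - 7 \cdot 2 B \left(-2 + B\right) = - 14 B \left(-2 + B\right)$)
$W{\left(s \right)} = \frac{2 s}{3 \left(4 + s\right)}$ ($W{\left(s \right)} = \frac{\left(s + s\right) \frac{1}{s + 4}}{3} = \frac{2 s \frac{1}{4 + s}}{3} = \frac{2 s}{3 \left(4 + s\right)}$)
$31260 - \left(49 + W{\left(-7 \right)} m{\left(4 \right)}\right) = 31260 - \left(49 + \frac{2}{3} \left(-7\right) \frac{1}{4 - 7} \cdot 14 \cdot 4 \left(2 - 4\right)\right) = 31260 - \left(49 + \frac{2}{3} \left(-7\right) \frac{1}{-3} \cdot 14 \cdot 4 \left(2 - 4\right)\right) = 31260 - \left(49 + \frac{2}{3} \left(-7\right) \left(- \frac{1}{3}\right) 14 \cdot 4 \left(-2\right)\right) = 31260 - \left(49 + \frac{14}{9} \left(-112\right)\right) = 31260 - \left(49 - \frac{1568}{9}\right) = 31260 - - \frac{1127}{9} = 31260 + \frac{1127}{9} = \frac{282467}{9}$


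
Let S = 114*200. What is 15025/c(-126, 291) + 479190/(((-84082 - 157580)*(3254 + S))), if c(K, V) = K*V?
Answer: -563207754430/1374159126501 ≈ -0.40986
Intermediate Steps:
S = 22800
15025/c(-126, 291) + 479190/(((-84082 - 157580)*(3254 + S))) = 15025/((-126*291)) + 479190/(((-84082 - 157580)*(3254 + 22800))) = 15025/(-36666) + 479190/((-241662*26054)) = 15025*(-1/36666) + 479190/(-6296261748) = -15025/36666 + 479190*(-1/6296261748) = -15025/36666 - 79865/1049376958 = -563207754430/1374159126501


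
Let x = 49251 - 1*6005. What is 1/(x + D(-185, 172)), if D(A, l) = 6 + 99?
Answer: 1/43351 ≈ 2.3068e-5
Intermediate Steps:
D(A, l) = 105
x = 43246 (x = 49251 - 6005 = 43246)
1/(x + D(-185, 172)) = 1/(43246 + 105) = 1/43351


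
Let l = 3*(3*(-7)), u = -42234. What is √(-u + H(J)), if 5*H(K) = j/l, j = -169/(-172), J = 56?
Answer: √3443798116255/9030 ≈ 205.51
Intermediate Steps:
l = -63 (l = 3*(-21) = -63)
j = 169/172 (j = -169*(-1/172) = 169/172 ≈ 0.98256)
H(K) = -169/54180 (H(K) = ((169/172)/(-63))/5 = ((169/172)*(-1/63))/5 = (⅕)*(-169/10836) = -169/54180)
√(-u + H(J)) = √(-1*(-42234) - 169/54180) = √(42234 - 169/54180) = √(2288237951/54180) = √3443798116255/9030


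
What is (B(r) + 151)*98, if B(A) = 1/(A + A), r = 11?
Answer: 162827/11 ≈ 14802.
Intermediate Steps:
B(A) = 1/(2*A)
(B(r) + 151)*98 = ((1/2)/11 + 151)*98 = ((1/2)*(1/11) + 151)*98 = (1/22 + 151)*98 = (3323/22)*98 = 162827/11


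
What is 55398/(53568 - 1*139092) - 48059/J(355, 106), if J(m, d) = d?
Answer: -171502921/377731 ≈ -454.03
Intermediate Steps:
55398/(53568 - 1*139092) - 48059/J(355, 106) = 55398/(53568 - 1*139092) - 48059/106 = 55398/(53568 - 139092) - 48059*1/106 = 55398/(-85524) - 48059/106 = 55398*(-1/85524) - 48059/106 = -9233/14254 - 48059/106 = -171502921/377731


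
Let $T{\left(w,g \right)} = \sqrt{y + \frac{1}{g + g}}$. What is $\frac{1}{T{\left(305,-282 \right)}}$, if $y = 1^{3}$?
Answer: $\frac{2 \sqrt{79383}}{563} \approx 1.0009$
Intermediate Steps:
$y = 1$
$T{\left(w,g \right)} = \sqrt{1 + \frac{1}{2 g}}$ ($T{\left(w,g \right)} = \sqrt{1 + \frac{1}{g + g}} = \sqrt{1 + \frac{1}{2 g}}$)
$\frac{1}{T{\left(305,-282 \right)}} = \frac{1}{\frac{1}{2} \sqrt{4 + \frac{2}{-282}}} = \frac{1}{\frac{1}{2} \sqrt{4 + 2 \left(- \frac{1}{282}\right)}} = \frac{1}{\frac{1}{2} \sqrt{4 - \frac{1}{141}}} = \frac{1}{\frac{1}{2} \sqrt{\frac{563}{141}}} = \frac{1}{\frac{1}{2} \frac{\sqrt{79383}}{141}} = \frac{1}{\frac{1}{282} \sqrt{79383}} = \frac{2 \sqrt{79383}}{563}$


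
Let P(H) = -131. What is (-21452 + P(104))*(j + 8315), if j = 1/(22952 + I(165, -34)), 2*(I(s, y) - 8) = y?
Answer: -4117411485818/22943 ≈ -1.7946e+8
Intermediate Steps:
I(s, y) = 8 + y/2
j = 1/22943 (j = 1/(22952 + (8 + (½)*(-34))) = 1/(22952 + (8 - 17)) = 1/(22952 - 9) = 1/22943 ≈ 4.3586e-5)
(-21452 + P(104))*(j + 8315) = (-21452 - 131)*(1/22943 + 8315) = -21583*190771046/22943 = -4117411485818/22943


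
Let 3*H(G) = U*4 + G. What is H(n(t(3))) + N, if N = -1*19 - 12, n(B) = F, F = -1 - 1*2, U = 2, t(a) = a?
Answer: -88/3 ≈ -29.333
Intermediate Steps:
F = -3 (F = -1 - 2 = -3)
n(B) = -3
H(G) = 8/3 + G/3 (H(G) = (2*4 + G)/3 = (8 + G)/3 = 8/3 + G/3)
N = -31 (N = -19 - 12 = -31)
H(n(t(3))) + N = (8/3 + (⅓)*(-3)) - 31 = (8/3 - 1) - 31 = 5/3 - 31 = -88/3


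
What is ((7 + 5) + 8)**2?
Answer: 400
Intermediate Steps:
((7 + 5) + 8)**2 = (12 + 8)**2 = 20**2 = 400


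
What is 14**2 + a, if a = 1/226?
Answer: 44297/226 ≈ 196.00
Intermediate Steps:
a = 1/226 ≈ 0.0044248
14**2 + a = 14**2 + 1/226 = 196 + 1/226 = 44297/226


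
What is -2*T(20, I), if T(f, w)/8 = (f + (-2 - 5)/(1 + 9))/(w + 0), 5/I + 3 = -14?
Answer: 26248/25 ≈ 1049.9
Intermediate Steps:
I = -5/17 (I = 5/(-3 - 14) = 5/(-17) = 5*(-1/17) = -5/17 ≈ -0.29412)
T(f, w) = 8*(-7/10 + f)/w (T(f, w) = 8*((f + (-2 - 5)/(1 + 9))/(w + 0)) = 8*((f - 7/10)/w) = 8*((-7/10 + f)/w) = 8*(-7/10 + f)/w)
-2*T(20, I) = -8*(-7 + 10*20)/(5*(-5/17)) = -8*(-17)*(-7 + 200)/(5*5) = -8*(-17)*193/(5*5) = -2*(-13124/25) = 26248/25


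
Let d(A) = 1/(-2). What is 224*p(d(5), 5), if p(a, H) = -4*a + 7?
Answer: 2016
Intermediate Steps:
d(A) = -½
p(a, H) = 7 - 4*a
224*p(d(5), 5) = 224*(7 - 4*(-½)) = 224*(7 + 2) = 224*9 = 2016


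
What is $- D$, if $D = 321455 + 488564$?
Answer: $-810019$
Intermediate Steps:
$D = 810019$
$- D = \left(-1\right) 810019 = -810019$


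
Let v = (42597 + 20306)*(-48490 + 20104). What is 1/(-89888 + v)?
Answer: -1/1785654446 ≈ -5.6002e-10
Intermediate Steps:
v = -1785564558 (v = 62903*(-28386) = -1785564558)
1/(-89888 + v) = 1/(-89888 - 1785564558) = 1/(-1785654446) = -1/1785654446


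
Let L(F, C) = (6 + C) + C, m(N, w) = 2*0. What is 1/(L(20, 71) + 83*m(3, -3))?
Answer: 1/148 ≈ 0.0067568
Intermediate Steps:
m(N, w) = 0
L(F, C) = 6 + 2*C
1/(L(20, 71) + 83*m(3, -3)) = 1/((6 + 2*71) + 83*0) = 1/((6 + 142) + 0) = 1/(148 + 0) = 1/148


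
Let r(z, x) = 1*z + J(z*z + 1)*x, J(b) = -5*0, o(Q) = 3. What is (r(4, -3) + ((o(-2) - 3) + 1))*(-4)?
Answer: -20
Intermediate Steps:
J(b) = 0
r(z, x) = z (r(z, x) = 1*z + 0*x = z + 0 = z)
(r(4, -3) + ((o(-2) - 3) + 1))*(-4) = (4 + ((3 - 3) + 1))*(-4) = (4 + (0 + 1))*(-4) = (4 + 1)*(-4) = 5*(-4) = -20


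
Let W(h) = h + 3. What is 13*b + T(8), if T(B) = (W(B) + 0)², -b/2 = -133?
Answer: 3579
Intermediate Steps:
b = 266 (b = -2*(-133) = 266)
W(h) = 3 + h
T(B) = (3 + B)² (T(B) = ((3 + B) + 0)² = (3 + B)²)
13*b + T(8) = 13*266 + (3 + 8)² = 3458 + 11² = 3458 + 121 = 3579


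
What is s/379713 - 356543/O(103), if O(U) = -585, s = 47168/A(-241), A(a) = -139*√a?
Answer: 356543/585 + 47168*I*√241/12720005787 ≈ 609.48 + 5.7566e-5*I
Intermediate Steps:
s = 47168*I*√241/33499 (s = 47168/((-139*I*√241)) = 47168*(I*√241/33499) = 47168*I*√241/33499 ≈ 21.859*I)
s/379713 - 356543/O(103) = (47168*I*√241/33499)/379713 - 356543/(-585) = (47168*I*√241/33499)*(1/379713) - 356543*(-1/585) = 47168*I*√241/12720005787 + 356543/585 = 356543/585 + 47168*I*√241/12720005787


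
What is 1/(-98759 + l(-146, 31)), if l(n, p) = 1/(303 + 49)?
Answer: -352/34763167 ≈ -1.0126e-5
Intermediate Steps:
l(n, p) = 1/352
1/(-98759 + l(-146, 31)) = 1/(-98759 + 1/352) = 1/(-34763167/352) = -352/34763167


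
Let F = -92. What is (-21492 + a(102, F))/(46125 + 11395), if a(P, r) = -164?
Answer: -2707/7190 ≈ -0.37650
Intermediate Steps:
(-21492 + a(102, F))/(46125 + 11395) = (-21492 - 164)/(46125 + 11395) = -21656/57520 = -21656*1/57520 = -2707/7190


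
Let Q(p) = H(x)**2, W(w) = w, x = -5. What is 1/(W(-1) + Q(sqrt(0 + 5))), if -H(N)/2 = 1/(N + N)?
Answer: -25/24 ≈ -1.0417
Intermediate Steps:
H(N) = -1/N (H(N) = -2/(N + N) = -2*1/(2*N) = -1/N)
Q(p) = 1/25 (Q(p) = (-1/(-5))**2 = (-1*(-1/5))**2 = (1/5)**2 = 1/25)
1/(W(-1) + Q(sqrt(0 + 5))) = 1/(-1 + 1/25) = 1/(-24/25) = -25/24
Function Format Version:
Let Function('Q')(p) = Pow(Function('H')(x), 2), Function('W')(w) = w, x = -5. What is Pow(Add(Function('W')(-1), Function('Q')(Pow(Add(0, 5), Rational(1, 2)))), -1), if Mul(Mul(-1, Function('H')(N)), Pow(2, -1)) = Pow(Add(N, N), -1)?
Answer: Rational(-25, 24) ≈ -1.0417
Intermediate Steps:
Function('H')(N) = Mul(-1, Pow(N, -1)) (Function('H')(N) = Mul(-2, Pow(Add(N, N), -1)) = Mul(-2, Pow(Mul(2, N), -1)) = Mul(-2, Mul(Rational(1, 2), Pow(N, -1))) = Mul(-1, Pow(N, -1)))
Function('Q')(p) = Rational(1, 25) (Function('Q')(p) = Pow(Mul(-1, Pow(-5, -1)), 2) = Pow(Mul(-1, Rational(-1, 5)), 2) = Pow(Rational(1, 5), 2) = Rational(1, 25))
Pow(Add(Function('W')(-1), Function('Q')(Pow(Add(0, 5), Rational(1, 2)))), -1) = Pow(Add(-1, Rational(1, 25)), -1) = Pow(Rational(-24, 25), -1) = Rational(-25, 24)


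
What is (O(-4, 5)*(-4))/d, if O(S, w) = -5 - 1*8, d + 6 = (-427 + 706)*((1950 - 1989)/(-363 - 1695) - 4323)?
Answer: -35672/827396751 ≈ -4.3114e-5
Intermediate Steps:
d = -827396751/686 (d = -6 + (-427 + 706)*((1950 - 1989)/(-363 - 1695) - 4323) = -6 + 279*(-39/(-2058) - 4323) = -6 + 279*(-39*(-1/2058) - 4323) = -6 + 279*(13/686 - 4323) = -6 + 279*(-2965565/686) = -6 - 827392635/686 = -827396751/686 ≈ -1.2061e+6)
O(S, w) = -13 (O(S, w) = -5 - 8 = -13)
(O(-4, 5)*(-4))/d = (-13*(-4))/(-827396751/686) = 52*(-686/827396751) = -35672/827396751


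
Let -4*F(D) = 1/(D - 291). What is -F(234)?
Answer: -1/228 ≈ -0.0043860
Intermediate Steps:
F(D) = -1/(4*(-291 + D)) (F(D) = -1/(4*(D - 291)) = -1/(4*(-291 + D)))
-F(234) = -(-1)/(-1164 + 4*234) = -(-1)/(-1164 + 936) = -(-1)/(-228) = -(-1)*(-1)/228 = -1*1/228 = -1/228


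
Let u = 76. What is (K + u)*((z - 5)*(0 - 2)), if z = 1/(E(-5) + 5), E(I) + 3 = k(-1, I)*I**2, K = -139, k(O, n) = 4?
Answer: -10689/17 ≈ -628.76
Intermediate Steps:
E(I) = -3 + 4*I**2
z = 1/102 (z = 1/((-3 + 4*(-5)**2) + 5) = 1/((-3 + 4*25) + 5) = 1/((-3 + 100) + 5) = 1/(97 + 5) = 1/102 ≈ 0.0098039)
(K + u)*((z - 5)*(0 - 2)) = (-139 + 76)*((1/102 - 5)*(0 - 2)) = -(-10689)*(-2)/34 = -63*509/51 = -10689/17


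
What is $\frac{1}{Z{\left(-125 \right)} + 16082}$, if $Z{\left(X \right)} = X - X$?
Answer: $\frac{1}{16082} \approx 6.2181 \cdot 10^{-5}$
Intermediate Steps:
$Z{\left(X \right)} = 0$
$\frac{1}{Z{\left(-125 \right)} + 16082} = \frac{1}{0 + 16082} = \frac{1}{16082}$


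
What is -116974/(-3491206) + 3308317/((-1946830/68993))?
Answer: -398435018609611733/3398392288490 ≈ -1.1724e+5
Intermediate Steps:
-116974/(-3491206) + 3308317/((-1946830/68993)) = -116974*(-1/3491206) + 3308317/((-1946830*1/68993)) = 58487/1745603 + 3308317/(-1946830/68993) = 58487/1745603 + 3308317*(-68993/1946830) = 58487/1745603 - 228250714781/1946830 = -398435018609611733/3398392288490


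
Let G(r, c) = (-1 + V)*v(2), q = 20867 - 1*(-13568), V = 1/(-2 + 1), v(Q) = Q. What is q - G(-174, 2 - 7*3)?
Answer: 34439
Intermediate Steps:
V = -1 (V = 1/(-1) = -1)
q = 34435 (q = 20867 + 13568 = 34435)
G(r, c) = -4 (G(r, c) = (-1 - 1)*2 = -2*2 = -4)
q - G(-174, 2 - 7*3) = 34435 - 1*(-4) = 34435 + 4 = 34439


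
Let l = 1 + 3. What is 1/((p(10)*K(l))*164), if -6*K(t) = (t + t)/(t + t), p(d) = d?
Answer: -3/820 ≈ -0.0036585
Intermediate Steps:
l = 4
K(t) = -1/6 (K(t) = -(t + t)/(6*(t + t)) = -2*t/(6*(2*t)) = -2*t*1/(2*t)/6 = -1/6*1 = -1/6)
1/((p(10)*K(l))*164) = 1/((10*(-1/6))*164) = 1/(-5/3*164) = 1/(-820/3) = -3/820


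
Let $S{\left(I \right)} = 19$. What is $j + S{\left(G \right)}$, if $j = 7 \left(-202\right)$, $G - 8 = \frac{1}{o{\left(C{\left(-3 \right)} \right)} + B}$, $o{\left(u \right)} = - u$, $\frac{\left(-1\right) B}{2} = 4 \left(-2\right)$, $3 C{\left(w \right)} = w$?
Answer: $-1395$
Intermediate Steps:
$C{\left(w \right)} = \frac{w}{3}$
$B = 16$ ($B = - 2 \cdot 4 \left(-2\right) = \left(-2\right) \left(-8\right) = 16$)
$G = \frac{137}{17}$ ($G = 8 + \frac{1}{- \frac{-3}{3} + 16} = 8 + \frac{1}{\left(-1\right) \left(-1\right) + 16} = 8 + \frac{1}{1 + 16} = 8 + \frac{1}{17} = \frac{137}{17} \approx 8.0588$)
$j = -1414$
$j + S{\left(G \right)} = -1414 + 19 = -1395$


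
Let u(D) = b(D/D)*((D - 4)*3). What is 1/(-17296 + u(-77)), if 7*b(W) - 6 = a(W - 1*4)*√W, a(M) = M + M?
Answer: -1/17296 ≈ -5.7817e-5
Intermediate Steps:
a(M) = 2*M
b(W) = 6/7 + √W*(-8 + 2*W)/7 (b(W) = 6/7 + ((2*(W - 1*4))*√W)/7 = 6/7 + ((2*(W - 4))*√W)/7 = 6/7 + ((2*(-4 + W))*√W)/7 = 6/7 + ((-8 + 2*W)*√W)/7 = 6/7 + (√W*(-8 + 2*W))/7 = 6/7 + √W*(-8 + 2*W)/7)
u(D) = 0 (u(D) = (6/7 + 2*√(D/D)*(-4 + D/D)/7)*((D - 4)*3) = (6/7 + 2*√1*(-4 + 1)/7)*((-4 + D)*3) = (6/7 + (2/7)*1*(-3))*(-12 + 3*D) = (6/7 - 6/7)*(-12 + 3*D) = 0*(-12 + 3*D) = 0)
1/(-17296 + u(-77)) = 1/(-17296 + 0) = 1/(-17296) = -1/17296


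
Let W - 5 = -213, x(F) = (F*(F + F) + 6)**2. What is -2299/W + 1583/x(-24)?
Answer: 770801375/69730128 ≈ 11.054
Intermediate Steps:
x(F) = (6 + 2*F**2)**2 (x(F) = (F*(2*F) + 6)**2 = (2*F**2 + 6)**2 = (6 + 2*F**2)**2)
W = -208 (W = 5 - 213 = -208)
-2299/W + 1583/x(-24) = -2299/(-208) + 1583/((4*(3 + (-24)**2)**2)) = -2299*(-1/208) + 1583/((4*(3 + 576)**2)) = 2299/208 + 1583/((4*579**2)) = 2299/208 + 1583/((4*335241)) = 2299/208 + 1583/1340964 = 770801375/69730128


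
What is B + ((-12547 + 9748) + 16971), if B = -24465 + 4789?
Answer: -5504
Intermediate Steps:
B = -19676
B + ((-12547 + 9748) + 16971) = -19676 + ((-12547 + 9748) + 16971) = -19676 + (-2799 + 16971) = -19676 + 14172 = -5504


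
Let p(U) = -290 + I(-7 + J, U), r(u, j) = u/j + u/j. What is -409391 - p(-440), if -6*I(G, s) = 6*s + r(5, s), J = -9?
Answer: -108118825/264 ≈ -4.0954e+5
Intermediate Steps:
r(u, j) = 2*u/j
I(G, s) = -s - 5/(3*s) (I(G, s) = -(6*s + 2*5/s)/6 = -(6*s + 10/s)/6 = -s - 5/(3*s))
p(U) = -290 - U - 5/(3*U) (p(U) = -290 + (-U - 5/(3*U)) = -290 - U - 5/(3*U))
-409391 - p(-440) = -409391 - (-290 - 1*(-440) - 5/3/(-440)) = -409391 - (-290 + 440 - 5/3*(-1/440)) = -409391 - (-290 + 440 + 1/264) = -409391 - 1*39601/264 = -409391 - 39601/264 = -108118825/264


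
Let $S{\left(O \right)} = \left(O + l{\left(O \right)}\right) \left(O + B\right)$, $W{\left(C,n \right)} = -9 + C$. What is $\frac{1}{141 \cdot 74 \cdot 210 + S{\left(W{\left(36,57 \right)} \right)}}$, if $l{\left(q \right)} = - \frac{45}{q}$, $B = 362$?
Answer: $\frac{3}{6602984} \approx 4.5434 \cdot 10^{-7}$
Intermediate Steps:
$S{\left(O \right)} = \left(362 + O\right) \left(O - \frac{45}{O}\right)$ ($S{\left(O \right)} = \left(O - \frac{45}{O}\right) \left(O + 362\right) = \left(O - \frac{45}{O}\right) \left(362 + O\right) = \left(362 + O\right) \left(O - \frac{45}{O}\right)$)
$\frac{1}{141 \cdot 74 \cdot 210 + S{\left(W{\left(36,57 \right)} \right)}} = \frac{1}{141 \cdot 74 \cdot 210 - \left(45 - \left(-9 + 36\right)^{2} - 362 \left(-9 + 36\right) + \frac{16290}{-9 + 36}\right)} = \frac{1}{10434 \cdot 210 + \left(-45 + 27^{2} - \frac{16290}{27} + 362 \cdot 27\right)} = \frac{1}{2191140 + \left(-45 + 729 - \frac{1810}{3} + 9774\right)} = \frac{1}{2191140 + \frac{29564}{3}} = \frac{1}{\frac{6602984}{3}} = \frac{3}{6602984}$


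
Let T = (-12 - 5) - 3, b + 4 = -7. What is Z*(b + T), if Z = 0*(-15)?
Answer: 0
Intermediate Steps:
b = -11 (b = -4 - 7 = -11)
Z = 0
T = -20 (T = -17 - 3 = -20)
Z*(b + T) = 0*(-11 - 20) = 0*(-31) = 0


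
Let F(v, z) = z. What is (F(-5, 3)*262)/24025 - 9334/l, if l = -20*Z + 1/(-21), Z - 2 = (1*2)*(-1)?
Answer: 4709237136/24025 ≈ 1.9601e+5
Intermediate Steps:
Z = 0 (Z = 2 + (1*2)*(-1) = 2 + 2*(-1) = 2 - 2 = 0)
l = -1/21 (l = -20*0 + 1/(-21) = 0 - 1/21 = -1/21 ≈ -0.047619)
(F(-5, 3)*262)/24025 - 9334/l = (3*262)/24025 - 9334/(-1/21) = 786*(1/24025) - 9334*(-21) = 786/24025 + 196014 = 4709237136/24025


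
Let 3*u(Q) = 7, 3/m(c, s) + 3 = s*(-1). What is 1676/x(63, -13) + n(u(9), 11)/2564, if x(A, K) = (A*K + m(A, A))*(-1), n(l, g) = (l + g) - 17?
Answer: 283421215/138602148 ≈ 2.0449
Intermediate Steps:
m(c, s) = 3/(-3 - s) (m(c, s) = 3/(-3 + s*(-1)) = 3/(-3 - s))
u(Q) = 7/3 (u(Q) = (1/3)*7 = 7/3)
n(l, g) = -17 + g + l (n(l, g) = (g + l) - 17 = -17 + g + l)
x(A, K) = 3/(3 + A) - A*K (x(A, K) = (A*K - 3/(3 + A))*(-1) = (-3/(3 + A) + A*K)*(-1) = 3/(3 + A) - A*K)
1676/x(63, -13) + n(u(9), 11)/2564 = 1676/(((3 - 1*63*(-13)*(3 + 63))/(3 + 63))) + (-17 + 11 + 7/3)/2564 = 1676/(((3 - 1*63*(-13)*66)/66)) - 11/3*1/2564 = 1676/(((3 + 54054)/66)) - 11/7692 = 1676/(((1/66)*54057)) - 11/7692 = 1676/(18019/22) - 11/7692 = 1676*(22/18019) - 11/7692 = 36872/18019 - 11/7692 = 283421215/138602148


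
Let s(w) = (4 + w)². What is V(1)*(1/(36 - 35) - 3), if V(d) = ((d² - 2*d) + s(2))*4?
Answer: -280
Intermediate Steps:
V(d) = 144 - 8*d + 4*d² (V(d) = ((d² - 2*d) + (4 + 2)²)*4 = ((d² - 2*d) + 6²)*4 = ((d² - 2*d) + 36)*4 = (36 + d² - 2*d)*4 = 144 - 8*d + 4*d²)
V(1)*(1/(36 - 35) - 3) = (144 - 8*1 + 4*1²)*(1/(36 - 35) - 3) = (144 - 8 + 4*1)*(1/1 - 3) = (144 - 8 + 4)*(1 - 3) = 140*(-2) = -280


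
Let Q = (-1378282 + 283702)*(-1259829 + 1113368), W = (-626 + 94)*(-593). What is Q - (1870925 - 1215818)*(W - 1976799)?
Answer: 1248657607941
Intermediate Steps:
W = 315476 (W = -532*(-593) = 315476)
Q = 160313281380 (Q = -1094580*(-146461) = 160313281380)
Q - (1870925 - 1215818)*(W - 1976799) = 160313281380 - (1870925 - 1215818)*(315476 - 1976799) = 160313281380 - 655107*(-1661323) = 160313281380 - 1*(-1088344326561) = 160313281380 + 1088344326561 = 1248657607941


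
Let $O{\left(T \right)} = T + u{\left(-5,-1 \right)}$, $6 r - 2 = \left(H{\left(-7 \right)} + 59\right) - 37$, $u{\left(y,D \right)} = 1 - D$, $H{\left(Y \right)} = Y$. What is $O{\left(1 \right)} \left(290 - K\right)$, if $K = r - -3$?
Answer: $\frac{1705}{2} \approx 852.5$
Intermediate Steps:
$r = \frac{17}{6}$ ($r = \frac{1}{3} + \frac{\left(-7 + 59\right) - 37}{6} = \frac{1}{3} + \frac{52 - 37}{6} = \frac{1}{3} + \frac{1}{6} \cdot 15 = \frac{1}{3} + \frac{5}{2} = \frac{17}{6} \approx 2.8333$)
$O{\left(T \right)} = 2 + T$ ($O{\left(T \right)} = T + \left(1 - -1\right) = T + \left(1 + 1\right) = T + 2 = 2 + T$)
$K = \frac{35}{6}$ ($K = \frac{17}{6} - -3 = \frac{17}{6} + 3 = \frac{35}{6} \approx 5.8333$)
$O{\left(1 \right)} \left(290 - K\right) = \left(2 + 1\right) \left(290 - \frac{35}{6}\right) = 3 \left(290 - \frac{35}{6}\right) = 3 \cdot \frac{1705}{6} = \frac{1705}{2}$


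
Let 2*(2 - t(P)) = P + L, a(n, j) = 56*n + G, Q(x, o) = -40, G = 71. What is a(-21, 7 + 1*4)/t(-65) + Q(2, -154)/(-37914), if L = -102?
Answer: -13963850/1080549 ≈ -12.923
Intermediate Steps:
a(n, j) = 71 + 56*n (a(n, j) = 56*n + 71 = 71 + 56*n)
t(P) = 53 - P/2 (t(P) = 2 - (P - 102)/2 = 2 - (-102 + P)/2 = 2 + (51 - P/2) = 53 - P/2)
a(-21, 7 + 1*4)/t(-65) + Q(2, -154)/(-37914) = (71 + 56*(-21))/(53 - ½*(-65)) - 40/(-37914) = (71 - 1176)/(53 + 65/2) - 40*(-1/37914) = -1105/171/2 + 20/18957 = -1105*2/171 + 20/18957 = -2210/171 + 20/18957 = -13963850/1080549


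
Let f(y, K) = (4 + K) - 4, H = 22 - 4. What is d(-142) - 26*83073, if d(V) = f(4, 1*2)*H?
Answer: -2159862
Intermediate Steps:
H = 18
f(y, K) = K
d(V) = 36 (d(V) = (1*2)*18 = 2*18 = 36)
d(-142) - 26*83073 = 36 - 26*83073 = 36 - 1*2159898 = 36 - 2159898 = -2159862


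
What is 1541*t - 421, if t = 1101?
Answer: 1696220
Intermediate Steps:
1541*t - 421 = 1541*1101 - 421 = 1696641 - 421 = 1696220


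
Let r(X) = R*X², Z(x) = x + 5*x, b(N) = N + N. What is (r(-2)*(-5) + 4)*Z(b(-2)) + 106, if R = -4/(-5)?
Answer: 394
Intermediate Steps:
b(N) = 2*N
R = ⅘ (R = -4*(-⅕) = ⅘ ≈ 0.80000)
Z(x) = 6*x
r(X) = 4*X²/5
(r(-2)*(-5) + 4)*Z(b(-2)) + 106 = (((⅘)*(-2)²)*(-5) + 4)*(6*(2*(-2))) + 106 = (((⅘)*4)*(-5) + 4)*(6*(-4)) + 106 = ((16/5)*(-5) + 4)*(-24) + 106 = (-16 + 4)*(-24) + 106 = -12*(-24) + 106 = 288 + 106 = 394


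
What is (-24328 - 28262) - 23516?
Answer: -76106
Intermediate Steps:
(-24328 - 28262) - 23516 = -52590 - 23516 = -76106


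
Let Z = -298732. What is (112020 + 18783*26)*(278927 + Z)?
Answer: -11890486290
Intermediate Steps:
(112020 + 18783*26)*(278927 + Z) = (112020 + 18783*26)*(278927 - 298732) = (112020 + 488358)*(-19805) = 600378*(-19805) = -11890486290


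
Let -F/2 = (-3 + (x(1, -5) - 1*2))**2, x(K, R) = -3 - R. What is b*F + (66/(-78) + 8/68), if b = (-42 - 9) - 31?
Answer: 326035/221 ≈ 1475.3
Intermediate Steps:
b = -82 (b = -51 - 31 = -82)
F = -18 (F = -2*(-3 + ((-3 - 1*(-5)) - 1*2))**2 = -2*(-3 + ((-3 + 5) - 2))**2 = -2*(-3 + (2 - 2))**2 = -2*(-3 + 0)**2 = -2*(-3)**2 = -2*9 = -18)
b*F + (66/(-78) + 8/68) = -82*(-18) + (66/(-78) + 8/68) = 1476 + (66*(-1/78) + 8*(1/68)) = 1476 + (-11/13 + 2/17) = 1476 - 161/221 = 326035/221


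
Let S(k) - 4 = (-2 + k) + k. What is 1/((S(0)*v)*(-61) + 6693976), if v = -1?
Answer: 1/6694098 ≈ 1.4939e-7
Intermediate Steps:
S(k) = 2 + 2*k (S(k) = 4 + ((-2 + k) + k) = 4 + (-2 + 2*k) = 2 + 2*k)
1/((S(0)*v)*(-61) + 6693976) = 1/(((2 + 2*0)*(-1))*(-61) + 6693976) = 1/(((2 + 0)*(-1))*(-61) + 6693976) = 1/((2*(-1))*(-61) + 6693976) = 1/(-2*(-61) + 6693976) = 1/(122 + 6693976) = 1/6694098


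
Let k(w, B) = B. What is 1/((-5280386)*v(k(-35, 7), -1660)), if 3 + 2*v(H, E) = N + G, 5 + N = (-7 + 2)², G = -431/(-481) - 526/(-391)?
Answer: -8177/415398094594 ≈ -1.9685e-8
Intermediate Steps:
G = 421527/188071 (G = -431*(-1/481) - 526*(-1/391) = 431/481 + 526/391 = 421527/188071 ≈ 2.2413)
N = 20 (N = -5 + (-7 + 2)² = -5 + (-5)² = -5 + 25 = 20)
v(H, E) = 1809367/188071 (v(H, E) = -3/2 + (20 + 421527/188071)/2 = -3/2 + (½)*(4182947/188071) = -3/2 + 4182947/376142 = 1809367/188071)
1/((-5280386)*v(k(-35, 7), -1660)) = 1/((-5280386)*(1809367/188071)) = -1/5280386*188071/1809367 = -8177/415398094594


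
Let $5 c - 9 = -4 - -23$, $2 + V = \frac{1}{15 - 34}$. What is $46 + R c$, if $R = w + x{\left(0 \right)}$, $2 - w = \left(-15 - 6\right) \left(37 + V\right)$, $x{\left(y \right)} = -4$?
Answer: $\frac{393738}{95} \approx 4144.6$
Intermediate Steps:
$V = - \frac{39}{19}$ ($V = -2 + \frac{1}{15 - 34} = -2 + \frac{1}{-19} = -2 - \frac{1}{19} = - \frac{39}{19} \approx -2.0526$)
$w = \frac{13982}{19}$ ($w = 2 - \left(-15 - 6\right) \left(37 - \frac{39}{19}\right) = 2 - \left(-21\right) \frac{664}{19} = 2 - - \frac{13944}{19} = 2 + \frac{13944}{19} = \frac{13982}{19} \approx 735.89$)
$c = \frac{28}{5}$ ($c = \frac{9}{5} + \frac{-4 - -23}{5} = \frac{9}{5} + \frac{-4 + 23}{5} = \frac{9}{5} + \frac{1}{5} \cdot 19 = \frac{9}{5} + \frac{19}{5} = \frac{28}{5} \approx 5.6$)
$R = \frac{13906}{19}$ ($R = \frac{13982}{19} - 4 = \frac{13906}{19} \approx 731.89$)
$46 + R c = 46 + \frac{13906}{19} \cdot \frac{28}{5} = 46 + \frac{389368}{95} = \frac{393738}{95}$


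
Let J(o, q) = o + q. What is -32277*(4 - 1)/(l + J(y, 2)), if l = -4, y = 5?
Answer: -32277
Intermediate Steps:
-32277*(4 - 1)/(l + J(y, 2)) = -32277*(4 - 1)/(-4 + (5 + 2)) = -96831/(-4 + 7) = -96831/3 = -32277*1 = -32277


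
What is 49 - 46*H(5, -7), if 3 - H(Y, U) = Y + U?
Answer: -181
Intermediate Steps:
H(Y, U) = 3 - U - Y (H(Y, U) = 3 - (Y + U) = 3 - (U + Y) = 3 + (-U - Y) = 3 - U - Y)
49 - 46*H(5, -7) = 49 - 46*(3 - 1*(-7) - 1*5) = 49 - 46*(3 + 7 - 5) = 49 - 46*5 = 49 - 230 = -181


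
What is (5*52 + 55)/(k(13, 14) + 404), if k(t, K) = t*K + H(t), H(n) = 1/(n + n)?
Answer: 910/1693 ≈ 0.53751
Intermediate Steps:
H(n) = 1/(2*n)
k(t, K) = 1/(2*t) + K*t (k(t, K) = t*K + 1/(2*t) = K*t + 1/(2*t) = 1/(2*t) + K*t)
(5*52 + 55)/(k(13, 14) + 404) = (5*52 + 55)/(((1/2)/13 + 14*13) + 404) = (260 + 55)/(((1/2)*(1/13) + 182) + 404) = 315/((1/26 + 182) + 404) = 315/(4733/26 + 404) = 315/(15237/26) = 315*(26/15237) = 910/1693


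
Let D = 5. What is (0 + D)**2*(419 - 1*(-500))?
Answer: 22975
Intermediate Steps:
(0 + D)**2*(419 - 1*(-500)) = (0 + 5)**2*(419 - 1*(-500)) = 5**2*(419 + 500) = 25*919 = 22975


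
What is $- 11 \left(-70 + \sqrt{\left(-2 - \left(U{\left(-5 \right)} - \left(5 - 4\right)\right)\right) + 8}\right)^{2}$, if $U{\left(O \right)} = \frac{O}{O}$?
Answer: $-53966 + 1540 \sqrt{6} \approx -50194.0$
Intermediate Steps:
$U{\left(O \right)} = 1$
$- 11 \left(-70 + \sqrt{\left(-2 - \left(U{\left(-5 \right)} - \left(5 - 4\right)\right)\right) + 8}\right)^{2} = - 11 \left(-70 + \sqrt{\left(-2 - \left(1 - \left(5 - 4\right)\right)\right) + 8}\right)^{2} = - 11 \left(-70 + \sqrt{\left(-2 - \left(1 - 1\right)\right) + 8}\right)^{2} = - 11 \left(-70 + \sqrt{\left(-2 - 0\right) + 8}\right)^{2} = - 11 \left(-70 + \sqrt{\left(-2 + 0\right) + 8}\right)^{2} = - 11 \left(-70 + \sqrt{-2 + 8}\right)^{2} = - 11 \left(-70 + \sqrt{6}\right)^{2}$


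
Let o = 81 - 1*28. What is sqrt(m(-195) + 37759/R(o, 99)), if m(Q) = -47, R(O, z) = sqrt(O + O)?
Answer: sqrt(-528092 + 4002454*sqrt(106))/106 ≈ 60.170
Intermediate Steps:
o = 53 (o = 81 - 28 = 53)
R(O, z) = sqrt(2)*sqrt(O) (R(O, z) = sqrt(2*O) = sqrt(2)*sqrt(O))
sqrt(m(-195) + 37759/R(o, 99)) = sqrt(-47 + 37759/((sqrt(2)*sqrt(53)))) = sqrt(-47 + 37759/(sqrt(106))) = sqrt(-47 + 37759*(sqrt(106)/106)) = sqrt(-47 + 37759*sqrt(106)/106)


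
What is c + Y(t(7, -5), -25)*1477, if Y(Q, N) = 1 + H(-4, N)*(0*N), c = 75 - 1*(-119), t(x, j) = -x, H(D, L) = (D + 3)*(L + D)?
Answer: 1671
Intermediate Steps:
H(D, L) = (3 + D)*(D + L)
c = 194 (c = 75 + 119 = 194)
Y(Q, N) = 1 (Y(Q, N) = 1 + ((-4)**2 + 3*(-4) + 3*N - 4*N)*(0*N) = 1 + (16 - 12 + 3*N - 4*N)*0 = 1 + (4 - N)*0 = 1 + 0 = 1)
c + Y(t(7, -5), -25)*1477 = 194 + 1*1477 = 194 + 1477 = 1671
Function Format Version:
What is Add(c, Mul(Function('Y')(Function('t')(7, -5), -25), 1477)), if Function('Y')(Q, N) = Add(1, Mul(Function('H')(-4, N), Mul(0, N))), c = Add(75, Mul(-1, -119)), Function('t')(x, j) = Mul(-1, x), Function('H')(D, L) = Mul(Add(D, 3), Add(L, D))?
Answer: 1671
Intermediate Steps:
Function('H')(D, L) = Mul(Add(3, D), Add(D, L))
c = 194 (c = Add(75, 119) = 194)
Function('Y')(Q, N) = 1 (Function('Y')(Q, N) = Add(1, Mul(Add(Pow(-4, 2), Mul(3, -4), Mul(3, N), Mul(-4, N)), Mul(0, N))) = Add(1, Mul(Add(16, -12, Mul(3, N), Mul(-4, N)), 0)) = Add(1, Mul(Add(4, Mul(-1, N)), 0)) = Add(1, 0) = 1)
Add(c, Mul(Function('Y')(Function('t')(7, -5), -25), 1477)) = Add(194, Mul(1, 1477)) = Add(194, 1477) = 1671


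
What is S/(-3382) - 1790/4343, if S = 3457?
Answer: -21067531/14688026 ≈ -1.4343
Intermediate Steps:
S/(-3382) - 1790/4343 = 3457/(-3382) - 1790/4343 = 3457*(-1/3382) - 1790*1/4343 = -3457/3382 - 1790/4343 = -21067531/14688026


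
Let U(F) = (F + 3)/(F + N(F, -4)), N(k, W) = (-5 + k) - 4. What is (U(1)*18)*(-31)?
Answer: 2232/7 ≈ 318.86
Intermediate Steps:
N(k, W) = -9 + k
U(F) = (3 + F)/(-9 + 2*F) (U(F) = (F + 3)/(F + (-9 + F)) = (3 + F)/(-9 + 2*F))
(U(1)*18)*(-31) = (((3 + 1)/(-9 + 2*1))*18)*(-31) = ((4/(-9 + 2))*18)*(-31) = ((4/(-7))*18)*(-31) = (-⅐*4*18)*(-31) = -4/7*18*(-31) = -72/7*(-31) = 2232/7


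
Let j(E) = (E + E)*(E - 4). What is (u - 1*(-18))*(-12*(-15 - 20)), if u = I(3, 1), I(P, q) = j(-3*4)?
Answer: 168840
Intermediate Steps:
j(E) = 2*E*(-4 + E) (j(E) = (2*E)*(-4 + E) = 2*E*(-4 + E))
I(P, q) = 384 (I(P, q) = 2*(-3*4)*(-4 - 3*4) = 2*(-12)*(-4 - 12) = 2*(-12)*(-16) = 384)
u = 384
(u - 1*(-18))*(-12*(-15 - 20)) = (384 - 1*(-18))*(-12*(-15 - 20)) = (384 + 18)*(-12*(-35)) = 402*420 = 168840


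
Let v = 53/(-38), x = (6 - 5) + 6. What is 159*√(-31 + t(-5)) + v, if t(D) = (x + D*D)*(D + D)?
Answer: -53/38 + 477*I*√39 ≈ -1.3947 + 2978.9*I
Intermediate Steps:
x = 7 (x = 1 + 6 = 7)
t(D) = 2*D*(7 + D²) (t(D) = (7 + D*D)*(D + D) = (7 + D²)*(2*D) = 2*D*(7 + D²))
v = -53/38 (v = 53*(-1/38) = -53/38 ≈ -1.3947)
159*√(-31 + t(-5)) + v = 159*√(-31 + 2*(-5)*(7 + (-5)²)) - 53/38 = 159*√(-31 + 2*(-5)*(7 + 25)) - 53/38 = 159*√(-31 + 2*(-5)*32) - 53/38 = 159*√(-31 - 320) - 53/38 = 159*√(-351) - 53/38 = 159*(3*I*√39) - 53/38 = 477*I*√39 - 53/38 = -53/38 + 477*I*√39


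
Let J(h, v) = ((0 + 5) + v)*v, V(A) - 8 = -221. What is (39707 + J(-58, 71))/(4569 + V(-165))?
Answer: 45103/4356 ≈ 10.354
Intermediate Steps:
V(A) = -213 (V(A) = 8 - 221 = -213)
J(h, v) = v*(5 + v) (J(h, v) = (5 + v)*v = v*(5 + v))
(39707 + J(-58, 71))/(4569 + V(-165)) = (39707 + 71*(5 + 71))/(4569 - 213) = (39707 + 71*76)/4356 = (39707 + 5396)*(1/4356) = 45103*(1/4356) = 45103/4356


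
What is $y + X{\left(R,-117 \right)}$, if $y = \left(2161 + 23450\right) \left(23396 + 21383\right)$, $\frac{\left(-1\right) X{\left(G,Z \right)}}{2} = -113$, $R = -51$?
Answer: $1146835195$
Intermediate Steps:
$X{\left(G,Z \right)} = 226$ ($X{\left(G,Z \right)} = \left(-2\right) \left(-113\right) = 226$)
$y = 1146834969$ ($y = 25611 \cdot 44779 = 1146834969$)
$y + X{\left(R,-117 \right)} = 1146834969 + 226 = 1146835195$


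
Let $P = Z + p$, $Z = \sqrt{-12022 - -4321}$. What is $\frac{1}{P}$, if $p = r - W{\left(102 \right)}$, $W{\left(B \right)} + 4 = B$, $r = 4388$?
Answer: $\frac{1430}{6137267} - \frac{i \sqrt{7701}}{18411801} \approx 0.000233 - 4.7663 \cdot 10^{-6} i$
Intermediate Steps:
$W{\left(B \right)} = -4 + B$
$Z = i \sqrt{7701}$ ($Z = \sqrt{-12022 + 4321} = \sqrt{-7701} = i \sqrt{7701} \approx 87.755 i$)
$p = 4290$ ($p = 4388 - \left(-4 + 102\right) = 4388 - 98 = 4290$)
$P = 4290 + i \sqrt{7701}$ ($P = i \sqrt{7701} + 4290 = 4290 + i \sqrt{7701} \approx 4290.0 + 87.755 i$)
$\frac{1}{P} = \frac{1}{4290 + i \sqrt{7701}}$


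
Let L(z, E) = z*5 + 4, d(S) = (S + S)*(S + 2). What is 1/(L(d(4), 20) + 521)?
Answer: 1/765 ≈ 0.0013072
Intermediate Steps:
d(S) = 2*S*(2 + S) (d(S) = (2*S)*(2 + S) = 2*S*(2 + S))
L(z, E) = 4 + 5*z (L(z, E) = 5*z + 4 = 4 + 5*z)
1/(L(d(4), 20) + 521) = 1/((4 + 5*(2*4*(2 + 4))) + 521) = 1/((4 + 5*(2*4*6)) + 521) = 1/((4 + 5*48) + 521) = 1/((4 + 240) + 521) = 1/(244 + 521) = 1/765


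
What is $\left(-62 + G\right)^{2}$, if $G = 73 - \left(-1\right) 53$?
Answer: $4096$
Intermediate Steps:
$G = 126$ ($G = 73 - -53 = 73 + 53 = 126$)
$\left(-62 + G\right)^{2} = \left(-62 + 126\right)^{2} = 64^{2} = 4096$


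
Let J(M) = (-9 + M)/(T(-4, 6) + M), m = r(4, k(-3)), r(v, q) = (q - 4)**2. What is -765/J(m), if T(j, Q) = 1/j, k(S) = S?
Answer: -29835/32 ≈ -932.34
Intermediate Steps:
r(v, q) = (-4 + q)**2
m = 49 (m = (-4 - 3)**2 = (-7)**2 = 49)
J(M) = (-9 + M)/(-1/4 + M) (J(M) = (-9 + M)/(1/(-4) + M) = (-9 + M)/(-1/4 + M))
-765/J(m) = -765*(-1 + 4*49)/(4*(-9 + 49)) = -765/(4*40/(-1 + 196)) = -765/(4*40/195) = -765/(4*(1/195)*40) = -765/32/39 = -765*39/32 = -29835/32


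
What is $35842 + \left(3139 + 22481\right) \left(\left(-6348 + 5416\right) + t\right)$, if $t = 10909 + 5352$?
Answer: $392764822$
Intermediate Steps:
$t = 16261$
$35842 + \left(3139 + 22481\right) \left(\left(-6348 + 5416\right) + t\right) = 35842 + \left(3139 + 22481\right) \left(\left(-6348 + 5416\right) + 16261\right) = 35842 + 25620 \left(-932 + 16261\right) = 35842 + 25620 \cdot 15329 = 35842 + 392728980 = 392764822$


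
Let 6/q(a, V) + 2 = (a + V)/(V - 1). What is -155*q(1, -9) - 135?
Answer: 640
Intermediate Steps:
q(a, V) = 6/(-2 + (V + a)/(-1 + V)) (q(a, V) = 6/(-2 + (a + V)/(V - 1)) = 6/(-2 + (V + a)/(-1 + V)))
-155*q(1, -9) - 135 = -930*(-1 - 9)/(2 + 1 - 1*(-9)) - 135 = -930*(-10)/(2 + 1 + 9) - 135 = -930*(-10)/12 - 135 = -155*(-5) - 135 = 775 - 135 = 640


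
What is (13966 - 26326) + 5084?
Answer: -7276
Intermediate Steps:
(13966 - 26326) + 5084 = -12360 + 5084 = -7276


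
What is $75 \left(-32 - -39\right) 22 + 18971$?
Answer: $30521$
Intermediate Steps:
$75 \left(-32 - -39\right) 22 + 18971 = 75 \left(-32 + 39\right) 22 + 18971 = 75 \cdot 7 \cdot 22 + 18971 = 525 \cdot 22 + 18971 = 11550 + 18971 = 30521$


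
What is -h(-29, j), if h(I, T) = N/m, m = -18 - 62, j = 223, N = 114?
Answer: 57/40 ≈ 1.4250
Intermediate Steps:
m = -80
h(I, T) = -57/40 (h(I, T) = 114/(-80) = 114*(-1/80) = -57/40)
-h(-29, j) = -1*(-57/40) = 57/40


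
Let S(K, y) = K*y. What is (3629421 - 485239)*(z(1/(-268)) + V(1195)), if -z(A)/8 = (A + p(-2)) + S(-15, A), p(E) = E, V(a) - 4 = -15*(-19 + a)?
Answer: -3711920655376/67 ≈ -5.5402e+10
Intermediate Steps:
V(a) = 289 - 15*a (V(a) = 4 - 15*(-19 + a) = 4 + (285 - 15*a) = 289 - 15*a)
z(A) = 16 + 112*A (z(A) = -8*((A - 2) - 15*A) = -8*((-2 + A) - 15*A) = -8*(-2 - 14*A) = 16 + 112*A)
(3629421 - 485239)*(z(1/(-268)) + V(1195)) = (3629421 - 485239)*((16 + 112/(-268)) + (289 - 15*1195)) = 3144182*((16 + 112*(-1/268)) + (289 - 17925)) = 3144182*((16 - 28/67) - 17636) = 3144182*(1044/67 - 17636) = 3144182*(-1180568/67) = -3711920655376/67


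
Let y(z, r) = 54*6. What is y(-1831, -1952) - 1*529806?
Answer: -529482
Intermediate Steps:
y(z, r) = 324
y(-1831, -1952) - 1*529806 = 324 - 1*529806 = 324 - 529806 = -529482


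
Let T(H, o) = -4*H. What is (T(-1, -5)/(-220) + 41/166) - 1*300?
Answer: -2736911/9130 ≈ -299.77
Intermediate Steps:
(T(-1, -5)/(-220) + 41/166) - 1*300 = (-4*(-1)/(-220) + 41/166) - 1*300 = (4*(-1/220) + 41*(1/166)) - 300 = (-1/55 + 41/166) - 300 = 2089/9130 - 300 = -2736911/9130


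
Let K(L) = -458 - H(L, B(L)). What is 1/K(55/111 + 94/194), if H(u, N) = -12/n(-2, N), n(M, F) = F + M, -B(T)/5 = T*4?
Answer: -116287/53324048 ≈ -0.0021808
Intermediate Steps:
B(T) = -20*T (B(T) = -5*T*4 = -20*T)
H(u, N) = -12/(-2 + N) (H(u, N) = -12/(N - 2) = -12/(-2 + N))
K(L) = -458 + 12/(-2 - 20*L) (K(L) = -458 - (-12)/(-2 - 20*L) = -458 + 12/(-2 - 20*L))
1/K(55/111 + 94/194) = 1/(4*(-116 - 1145*(55/111 + 94/194))/(1 + 10*(55/111 + 94/194))) = 1/(4*(-116 - 1145*(55*(1/111) + 94*(1/194)))/(1 + 10*(55*(1/111) + 94*(1/194)))) = 1/(4*(-116 - 1145*(55/111 + 47/97))/(1 + 10*(55/111 + 47/97))) = 1/(4*(-116 - 1145*10552/10767)/(1 + 10*(10552/10767))) = 1/(4*(-116 - 12082040/10767)/(1 + 105520/10767)) = 1/(4*(-13331012/10767)/(116287/10767)) = 1/(4*(10767/116287)*(-13331012/10767)) = 1/(-53324048/116287) = -116287/53324048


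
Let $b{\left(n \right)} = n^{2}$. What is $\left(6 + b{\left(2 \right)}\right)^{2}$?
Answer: $100$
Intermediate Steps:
$\left(6 + b{\left(2 \right)}\right)^{2} = \left(6 + 2^{2}\right)^{2} = \left(6 + 4\right)^{2} = 10^{2} = 100$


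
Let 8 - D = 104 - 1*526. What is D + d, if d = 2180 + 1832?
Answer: 4442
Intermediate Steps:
d = 4012
D = 430 (D = 8 - (104 - 1*526) = 8 - (104 - 526) = 8 - 1*(-422) = 8 + 422 = 430)
D + d = 430 + 4012 = 4442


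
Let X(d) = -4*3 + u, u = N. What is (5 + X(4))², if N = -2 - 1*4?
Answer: 169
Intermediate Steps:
N = -6 (N = -2 - 4 = -6)
u = -6
X(d) = -18 (X(d) = -4*3 - 6 = -12 - 6 = -18)
(5 + X(4))² = (5 - 18)² = (-13)² = 169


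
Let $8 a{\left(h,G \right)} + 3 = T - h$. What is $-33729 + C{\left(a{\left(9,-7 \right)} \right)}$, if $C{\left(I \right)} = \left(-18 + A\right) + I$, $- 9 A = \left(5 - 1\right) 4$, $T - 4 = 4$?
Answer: $- \frac{607487}{18} \approx -33749.0$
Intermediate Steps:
$T = 8$ ($T = 4 + 4 = 8$)
$A = - \frac{16}{9}$ ($A = - \frac{\left(5 - 1\right) 4}{9} = - \frac{4 \cdot 4}{9} = \left(- \frac{1}{9}\right) 16 = - \frac{16}{9} \approx -1.7778$)
$a{\left(h,G \right)} = \frac{5}{8} - \frac{h}{8}$ ($a{\left(h,G \right)} = - \frac{3}{8} + \frac{8 - h}{8} = - \frac{3}{8} - \left(-1 + \frac{h}{8}\right) = \frac{5}{8} - \frac{h}{8}$)
$C{\left(I \right)} = - \frac{178}{9} + I$ ($C{\left(I \right)} = \left(-18 - \frac{16}{9}\right) + I = - \frac{178}{9} + I$)
$-33729 + C{\left(a{\left(9,-7 \right)} \right)} = -33729 + \left(- \frac{178}{9} + \left(\frac{5}{8} - \frac{9}{8}\right)\right) = -33729 - \frac{365}{18} = - \frac{607487}{18}$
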